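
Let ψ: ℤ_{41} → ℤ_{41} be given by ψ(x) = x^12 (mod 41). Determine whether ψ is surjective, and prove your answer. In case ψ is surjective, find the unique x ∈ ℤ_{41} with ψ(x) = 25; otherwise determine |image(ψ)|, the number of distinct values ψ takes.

ψ(4): Repeated squaring mod 41: 4^1 ≡ 4, 4^2 ≡ 4² = 16, 4^4 ≡ 16² = 256 ≡ 10, 4^8 ≡ 10² = 100 ≡ 18. Since 12 = 8 + 4, 4^12 ≡ 18·10: 18·10 = 180 ≡ 16. So 4^12 ≡ 16 (mod 41).
ψ(5): Repeated squaring mod 41: 5^1 ≡ 5, 5^2 ≡ 5² = 25, 5^4 ≡ 25² = 625 ≡ 10, 5^8 ≡ 10² = 100 ≡ 18. Since 12 = 8 + 4, 5^12 ≡ 18·10: 18·10 = 180 ≡ 16. So 5^12 ≡ 16 (mod 41).
So ψ(4) = ψ(5) = 16 while 4 ≠ 5, therefore ψ is not injective.
A non-injective map from the 41-element set ℤ_{41} to itself takes at most 40 distinct values, so it cannot be surjective. Hence ψ is not surjective.
Since ψ is not surjective, we determine |image(ψ)|. Computing x^12 mod 41 for each x (by repeated squaring, reducing mod 41 at every step), the values ψ(0), ψ(1), …, ψ(40) are: 0, 1, 37, 40, 16, 16, 4, 31, 18, 1, 18, 23, 25, 4, 40, 25, 10, 23, 37, 31, 10, 10, 31, 37, 23, 10, 25, 40, 4, 25, 23, 18, 1, 18, 31, 4, 16, 16, 40, 37, 1.
The distinct values are {0, 1, 4, 10, 16, 18, 23, 25, 31, 37, 40}; there are 11 of them.

11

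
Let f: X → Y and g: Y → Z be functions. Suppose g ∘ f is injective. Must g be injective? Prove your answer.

No. Take X = {0, 1}, Y = {0, 1, 2, 3, 4}, Z = {0, 1, 2, 3, 4}, f(a) = a for each a ∈ X, and g(b) = 3 if b ∈ {3, 4} else g(b) = b.
Then g ∘ f = f is injective (X ⊂ Y and f is the inclusion), but g(3) = g(4) = 3 with 3 ≠ 4, so g is not injective.

not injective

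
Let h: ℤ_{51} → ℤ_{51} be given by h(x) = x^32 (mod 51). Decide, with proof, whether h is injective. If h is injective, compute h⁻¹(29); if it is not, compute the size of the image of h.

h(1) = 1^32 = 1.
h(2): Repeated squaring mod 51: 2^1 ≡ 2, 2^2 ≡ 2² = 4, 2^4 ≡ 4² = 16, 2^8 ≡ 16² = 256 ≡ 1, 2^16 ≡ 1² = 1, 2^32 ≡ 1² = 1. So 2^32 ≡ 1 (mod 51).
So h(1) = h(2) = 1 while 1 ≠ 2, thus h is not injective.
Since h is not injective, we determine |image(h)|. Computing x^32 mod 51 for each x (by repeated squaring, reducing mod 51 at every step), the values h(0), h(1), …, h(50) are: 0, 1, 1, 18, 1, 1, 18, 1, 1, 18, 1, 1, 18, 1, 1, 18, 1, 34, 18, 1, 1, 18, 1, 1, 18, 1, 1, 18, 1, 1, 18, 1, 1, 18, 34, 1, 18, 1, 1, 18, 1, 1, 18, 1, 1, 18, 1, 1, 18, 1, 1.
The distinct values are {0, 1, 18, 34}; there are 4 of them.

4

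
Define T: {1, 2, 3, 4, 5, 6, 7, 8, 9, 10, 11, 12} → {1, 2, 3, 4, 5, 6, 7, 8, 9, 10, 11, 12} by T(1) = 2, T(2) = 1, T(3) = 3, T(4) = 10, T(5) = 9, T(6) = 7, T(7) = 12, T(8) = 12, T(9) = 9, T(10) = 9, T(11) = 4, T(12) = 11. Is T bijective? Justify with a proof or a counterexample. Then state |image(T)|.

T(7) = 12 = T(8) with 7 ≠ 8, so T is not injective, hence not bijective.
The image of T is {1, 2, 3, 4, 7, 9, 10, 11, 12}, which has 9 elements.

9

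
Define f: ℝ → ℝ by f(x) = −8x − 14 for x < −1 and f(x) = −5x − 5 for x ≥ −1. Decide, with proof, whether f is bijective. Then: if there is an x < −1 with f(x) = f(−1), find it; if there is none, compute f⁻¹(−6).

Both pieces are strictly decreasing (slopes −8 and −5), so each is injective on its own interval.
The left piece maps (−∞, −1) onto (−6, ∞); the right piece maps [−1, ∞) onto (−∞, 0].
These images overlap. In particular f(−1) = 0 (right piece), and solving −8x − 14 = 0 on the left piece gives x = −7/4 < −1.
So f(−7/4) = f(−1) with −7/4 ≠ −1, and f is not injective, hence not bijective. This x = −7/4 is the requested value below −1.

-7/4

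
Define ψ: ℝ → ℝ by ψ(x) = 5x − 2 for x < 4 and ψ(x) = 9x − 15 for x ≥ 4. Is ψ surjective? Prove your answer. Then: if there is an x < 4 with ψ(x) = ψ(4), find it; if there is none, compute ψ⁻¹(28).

43/9

Both pieces are strictly increasing (slopes 5 and 9), so each is injective on its own interval.
The left piece maps (−∞, 4) onto (−∞, 18); the right piece maps [4, ∞) onto [21, ∞).
The union (−∞, 18) ∪ [21, ∞) omits the interval between 18 and 21; in particular 18 has no preimage. So ψ is not surjective.
Because the two images are disjoint, no x < 4 has ψ(x) = ψ(4), so we compute ψ⁻¹(28): 28 lies in [21, ∞), so solve 9x − 15 = 28: x = (28 + 15)/9 = 43/9.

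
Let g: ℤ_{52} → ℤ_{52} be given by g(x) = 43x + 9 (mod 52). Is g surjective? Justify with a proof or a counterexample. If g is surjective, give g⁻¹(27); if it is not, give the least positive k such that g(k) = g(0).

50

Recall: g is surjective if every y in the codomain equals g(x) for some x in the domain.
Since gcd(43, 52) = 1, 43 is invertible modulo 52. Euclid's algorithm: 52 = 1·43 + 9, 43 = 4·9 + 7, 9 = 1·7 + 2, 7 = 3·2 + 1; back-substituting gives 1 = 23·43 − 19·52, so 43⁻¹ ≡ 23 (mod 52).
For any y ∈ ℤ_{52}, x = 23(y − 9) mod 52 satisfies g(x) = 43·23(y − 9) + 9 ≡ y (since 43·23 ≡ 1 mod 52). So every y has a preimage.
Therefore g is surjective.
Since g is surjective, we find g⁻¹(27): we need 43x ≡ 27 − 9 ≡ 18 (mod 52). Using 43⁻¹ = 23: x ≡ 23·18 = 414 = 7·52 + 50, so x = 50.
Check: g(50) = 43·50 + 9 = 2159 = 41·52 + 27 ≡ 27 (mod 52).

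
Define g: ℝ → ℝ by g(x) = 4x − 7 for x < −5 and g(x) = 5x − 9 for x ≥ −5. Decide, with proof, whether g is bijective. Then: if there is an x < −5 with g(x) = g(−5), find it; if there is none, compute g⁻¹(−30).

-27/4

Both pieces are strictly increasing (slopes 4 and 5), so each is injective on its own interval.
The left piece maps (−∞, −5) onto (−∞, −27); the right piece maps [−5, ∞) onto [−34, ∞).
These images overlap. In particular g(−5) = −34 (right piece), and solving 4x − 7 = −34 on the left piece gives x = −27/4 < −5.
So g(−27/4) = g(−5) with −27/4 ≠ −5, and g is not injective, hence not bijective. This x = −27/4 is the requested value below −5.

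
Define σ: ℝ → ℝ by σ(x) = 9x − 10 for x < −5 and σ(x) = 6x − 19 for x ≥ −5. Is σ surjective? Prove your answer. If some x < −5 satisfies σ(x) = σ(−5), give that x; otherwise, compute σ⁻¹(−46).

-9/2

Both pieces are strictly increasing (slopes 9 and 6), so each is injective on its own interval.
The left piece maps (−∞, −5) onto (−∞, −55); the right piece maps [−5, ∞) onto [−49, ∞).
The union (−∞, −55) ∪ [−49, ∞) omits the interval between −55 and −49; in particular −55 has no preimage. So σ is not surjective.
Because the two images are disjoint, no x < −5 has σ(x) = σ(−5), so we compute σ⁻¹(−46): −46 lies in [−49, ∞), so solve 6x − 19 = −46: x = (−46 + 19)/6 = −9/2.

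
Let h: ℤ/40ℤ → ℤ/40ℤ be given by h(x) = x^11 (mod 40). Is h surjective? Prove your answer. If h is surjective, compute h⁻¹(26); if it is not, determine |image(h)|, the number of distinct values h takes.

h(0) = 0^11 = 0.
h(10): Repeated squaring mod 40: 10^1 ≡ 10, 10^2 ≡ 10² = 100 ≡ 20, 10^4 ≡ 20² = 400 ≡ 0, 10^8 ≡ 0² = 0. Since 11 = 8 + 2 + 1, 10^11 ≡ 0·20·10: 0·20 = 0, then 0·10 = 0. So 10^11 ≡ 0 (mod 40).
So h(0) = h(10) = 0 while 0 ≠ 10, therefore h is not injective.
A non-injective map from the 40-element set ℤ/40ℤ to itself takes at most 39 distinct values, so it cannot be surjective. Thus h is not surjective.
Since h is not surjective, we determine |image(h)|. Computing x^11 mod 40 for each x (by repeated squaring, reducing mod 40 at every step), the values h(0), h(1), …, h(39) are: 0, 1, 8, 27, 24, 5, 16, 23, 32, 9, 0, 11, 8, 37, 24, 15, 16, 33, 32, 19, 0, 21, 8, 7, 24, 25, 16, 3, 32, 29, 0, 31, 8, 17, 24, 35, 16, 13, 32, 39.
The distinct values are {0, 1, 3, 5, 7, 8, 9, 11, 13, 15, 16, 17, 19, 21, 23, 24, 25, 27, 29, 31, 32, 33, 35, 37, 39}; there are 25 of them.

25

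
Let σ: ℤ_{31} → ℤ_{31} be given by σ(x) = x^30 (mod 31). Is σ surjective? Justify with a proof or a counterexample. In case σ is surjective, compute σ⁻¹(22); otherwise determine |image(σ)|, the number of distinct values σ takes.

2

σ(1) = 1^30 = 1.
σ(2): Repeated squaring mod 31: 2^1 ≡ 2, 2^2 ≡ 2² = 4, 2^4 ≡ 4² = 16, 2^8 ≡ 16² = 256 ≡ 8, 2^16 ≡ 8² = 64 ≡ 2. Since 30 = 16 + 8 + 4 + 2, 2^30 ≡ 2·8·16·4: 2·8 = 16, then 16·16 = 256 ≡ 8, then 8·4 = 32 ≡ 1. So 2^30 ≡ 1 (mod 31).
So σ(1) = σ(2) = 1 while 1 ≠ 2, therefore σ is not injective.
A non-injective map from the 31-element set ℤ_{31} to itself takes at most 30 distinct values, so it cannot be surjective. Thus σ is not surjective.
Since σ is not surjective, we determine |image(σ)|. Computing x^30 mod 31 for each x (by repeated squaring, reducing mod 31 at every step), the values σ(0), σ(1), …, σ(30) are: 0, 1, 1, 1, 1, 1, 1, 1, 1, 1, 1, 1, 1, 1, 1, 1, 1, 1, 1, 1, 1, 1, 1, 1, 1, 1, 1, 1, 1, 1, 1.
The distinct values are {0, 1}; there are 2 of them.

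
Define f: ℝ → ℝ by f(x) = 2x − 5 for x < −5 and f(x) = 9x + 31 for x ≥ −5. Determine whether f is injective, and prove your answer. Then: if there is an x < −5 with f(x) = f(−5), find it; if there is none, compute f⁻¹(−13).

Both pieces are strictly increasing (slopes 2 and 9), so each is injective on its own interval.
The left piece maps (−∞, −5) onto (−∞, −15); the right piece maps [−5, ∞) onto [−14, ∞).
These images are disjoint, so no value is attained by both pieces. Therefore f is injective.
Because the two images are disjoint, no x < −5 has f(x) = f(−5), so we compute f⁻¹(−13): −13 lies in [−14, ∞), so solve 9x + 31 = −13: x = (−13 − 31)/9 = −44/9.

-44/9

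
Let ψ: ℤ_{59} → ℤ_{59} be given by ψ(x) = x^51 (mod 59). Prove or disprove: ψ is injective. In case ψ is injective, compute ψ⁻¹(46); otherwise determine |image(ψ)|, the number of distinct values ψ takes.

5

Since 59 is prime, the nonzero elements of ℤ_{59} form a cyclic group of order 58.
As gcd(51, 58) = 1, raising to the 51st power is a bijection on this group: if s^51 ≡ t^51 then (st^{−1})^51 = 1, and the only element of order dividing gcd(51, 58) = 1 is 1, so s = t.
With ψ(0) = 0 this makes ψ injective on all of ℤ_{59}, hence bijective (finite equal-size domain and codomain). In particular ψ is injective.
Since ψ is injective, we find the preimage of 46. The inverse of x ↦ x^51 on (ℤ_{59})^× is x ↦ x^33, because 51·33 = 1683 = 29·58 + 1 ≡ 1 (mod 58) and x^{58} = 1 for x ≠ 0 (Fermat). So ψ⁻¹(46) = 46^33 mod 59.
Repeated squaring mod 59: 46^1 ≡ 46, 46^2 ≡ 46² = 2116 ≡ 51, 46^4 ≡ 51² = 2601 ≡ 5, 46^8 ≡ 5² = 25, 46^16 ≡ 25² = 625 ≡ 35, 46^32 ≡ 35² = 1225 ≡ 45. Since 33 = 32 + 1, 46^33 ≡ 45·46: 45·46 = 2070 ≡ 5. So 46^33 ≡ 5 (mod 59).
Hence ψ⁻¹(46) = 5.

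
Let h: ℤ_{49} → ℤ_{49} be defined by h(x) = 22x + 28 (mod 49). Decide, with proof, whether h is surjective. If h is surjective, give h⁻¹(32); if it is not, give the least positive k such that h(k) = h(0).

Recall: h is surjective if every y in the codomain equals h(x) for some x in the domain.
Since gcd(22, 49) = 1, 22 is invertible modulo 49. Euclid's algorithm: 49 = 2·22 + 5, 22 = 4·5 + 2, 5 = 2·2 + 1; back-substituting gives 1 = 29·22 − 13·49, so 22⁻¹ ≡ 29 (mod 49).
For any y ∈ ℤ_{49}, x = 29(y − 28) mod 49 satisfies h(x) = 22·29(y − 28) + 28 ≡ y (since 22·29 ≡ 1 mod 49). So every y has a preimage.
Therefore h is surjective.
Since h is surjective, we find h⁻¹(32): we need 22x ≡ 32 − 28 ≡ 4 (mod 49). Using 22⁻¹ = 29: x ≡ 29·4 = 116 = 2·49 + 18, so x = 18.
Check: h(18) = 22·18 + 28 = 424 = 8·49 + 32 ≡ 32 (mod 49).

18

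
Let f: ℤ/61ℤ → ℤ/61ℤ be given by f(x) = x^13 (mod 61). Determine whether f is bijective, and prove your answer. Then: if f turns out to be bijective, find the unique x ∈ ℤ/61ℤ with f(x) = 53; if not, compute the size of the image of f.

Since 61 is prime, the nonzero elements of ℤ/61ℤ form a cyclic group of order 60.
As gcd(13, 60) = 1, raising to the 13th power is a bijection on this group: if a^13 ≡ b^13 then (ab^{−1})^13 = 1, and the only element of order dividing gcd(13, 60) = 1 is 1, so a = b.
With f(0) = 0 this makes f injective on all of ℤ/61ℤ, hence bijective (finite equal-size domain and codomain). In particular f is bijective.
Since f is bijective, we find the preimage of 53. The inverse of x ↦ x^13 on (ℤ/61ℤ)^× is x ↦ x^37, because 13·37 = 481 = 8·60 + 1 ≡ 1 (mod 60) and x^{60} = 1 for x ≠ 0 (Fermat). So f⁻¹(53) = 53^37 mod 61.
Repeated squaring mod 61: 53^1 ≡ 53, 53^2 ≡ 53² = 2809 ≡ 3, 53^4 ≡ 3² = 9, 53^8 ≡ 9² = 81 ≡ 20, 53^16 ≡ 20² = 400 ≡ 34, 53^32 ≡ 34² = 1156 ≡ 58. Since 37 = 32 + 4 + 1, 53^37 ≡ 58·9·53: 58·9 = 522 ≡ 34, then 34·53 = 1802 ≡ 33. So 53^37 ≡ 33 (mod 61).
Hence f⁻¹(53) = 33.

33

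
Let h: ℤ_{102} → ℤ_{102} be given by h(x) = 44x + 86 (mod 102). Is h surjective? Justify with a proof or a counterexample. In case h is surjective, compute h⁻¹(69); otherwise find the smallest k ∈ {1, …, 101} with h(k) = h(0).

51

Since gcd(44, 102) = 2, we have 44x ≡ 0 (mod 2) for all x, so h(x) ≡ 0 (mod 2).
But 1 ≢ 0 (mod 2), so 1 ∈ ℤ_{102} has no preimage. Thus h is not surjective.
Since h is not surjective, we find the least positive k with h(k) = h(0): this means 44k ≡ 0 (mod 102), i.e. 102 ∣ 44k. Since gcd(44, 102) = 2, dividing through by 2 this holds exactly when 51 ∣ 22k, and as gcd(22, 51) = 1, exactly when 51 ∣ k.
The smallest positive such k is 51.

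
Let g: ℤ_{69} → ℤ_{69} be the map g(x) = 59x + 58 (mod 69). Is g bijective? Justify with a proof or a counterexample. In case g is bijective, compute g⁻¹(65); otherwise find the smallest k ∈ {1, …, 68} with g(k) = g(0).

Recall that g is injective if g(x_1) = g(x_2) implies x_1 = x_2.
Suppose g(x_1) = g(x_2) in ℤ_{69}. Then 59x_1 + 58 ≡ 59x_2 + 58 (mod 69), hence 59(x_1 − x_2) ≡ 0 (mod 69).
Since gcd(59, 69) = 1, 59 is invertible modulo 69, therefore x_1 − x_2 ≡ 0 (mod 69), i.e. x_1 = x_2.
We now compute 59⁻¹ mod 69 explicitly. Euclid's algorithm: 69 = 1·59 + 10, 59 = 5·10 + 9, 10 = 1·9 + 1; back-substituting gives 1 = 62·59 − 53·69, so 59⁻¹ ≡ 62 (mod 69).
For any y ∈ ℤ_{69}, x = 62(y − 58) mod 69 satisfies g(x) = 59·62(y − 58) + 58 ≡ y (since 59·62 ≡ 1 mod 69). So every y has a preimage.
Hence g is bijective.
Since g is bijective, we compute g⁻¹(65): solve 59x + 58 ≡ 65 (mod 69), i.e. 59x ≡ 7 (mod 69).
Multiplying by 59⁻¹ = 62 gives x ≡ 62·7 = 434 = 6·69 + 20 ≡ 20 (mod 69).
Check: g(20) = 59·20 + 58 = 1238 = 17·69 + 65 ≡ 65 (mod 69).

20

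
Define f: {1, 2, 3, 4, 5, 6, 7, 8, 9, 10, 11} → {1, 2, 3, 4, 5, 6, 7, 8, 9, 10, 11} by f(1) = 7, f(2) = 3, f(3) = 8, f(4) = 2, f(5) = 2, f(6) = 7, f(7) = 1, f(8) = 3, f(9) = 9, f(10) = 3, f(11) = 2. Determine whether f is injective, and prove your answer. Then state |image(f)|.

f(4) = 2 = f(5) with 4 ≠ 5, so f is not injective.
The image of f is {1, 2, 3, 7, 8, 9}, which has 6 elements.

6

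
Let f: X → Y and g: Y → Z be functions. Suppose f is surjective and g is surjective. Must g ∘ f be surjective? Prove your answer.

surjective

Let c ∈ Z. Since g is surjective, there is b ∈ Y with g(b) = c. Since f is surjective, there is a ∈ X with f(a) = b.
Then (g ∘ f)(a) = g(b) = c. So g ∘ f is surjective.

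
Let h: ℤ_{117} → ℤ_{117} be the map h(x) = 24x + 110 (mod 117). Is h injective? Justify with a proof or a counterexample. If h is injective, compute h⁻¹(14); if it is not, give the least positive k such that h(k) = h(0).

By definition, h is injective when h(a) = h(b) forces a = b.
We have gcd(24, 117) = 3 > 1. Taking a = 0 and b = 39: h(0) = 110 and h(39) = 24·39 + 110 = 1046 ≡ 110 (mod 117).
So h(0) = h(39) while 0 ≠ 39, therefore h is not injective.
Since h is not injective, we find the least positive k with h(k) = h(0): this means 24k ≡ 0 (mod 117), i.e. 117 ∣ 24k. Since gcd(24, 117) = 3, dividing through by 3 this holds exactly when 39 ∣ 8k, and as gcd(8, 39) = 1, exactly when 39 ∣ k.
The smallest positive such k is 39.

39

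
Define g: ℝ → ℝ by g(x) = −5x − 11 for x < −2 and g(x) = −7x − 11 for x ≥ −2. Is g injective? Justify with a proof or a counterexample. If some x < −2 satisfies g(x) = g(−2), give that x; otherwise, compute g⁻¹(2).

-14/5

Both pieces are strictly decreasing (slopes −5 and −7), so each is injective on its own interval.
The left piece maps (−∞, −2) onto (−1, ∞); the right piece maps [−2, ∞) onto (−∞, 3].
These images overlap. In particular g(−2) = 3 (right piece), and solving −5x − 11 = 3 on the left piece gives x = −14/5 < −2.
So g(−14/5) = g(−2) with −14/5 ≠ −2, and g is not injective. This x = −14/5 is the requested value below −2.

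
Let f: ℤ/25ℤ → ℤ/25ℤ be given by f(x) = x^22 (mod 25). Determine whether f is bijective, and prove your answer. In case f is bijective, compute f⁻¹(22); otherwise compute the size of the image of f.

11

f(0) = 0^22 = 0.
f(5): Repeated squaring mod 25: 5^1 ≡ 5, 5^2 ≡ 5² = 25 ≡ 0, 5^4 ≡ 0² = 0, 5^8 ≡ 0² = 0, 5^16 ≡ 0² = 0. Since 22 = 16 + 4 + 2, 5^22 ≡ 0·0·0: 0·0 = 0, then 0·0 = 0. So 5^22 ≡ 0 (mod 25).
So f(0) = f(5) = 0 while 0 ≠ 5, hence f is not injective, hence not bijective.
Since f is not bijective, we determine |image(f)|. Computing x^22 mod 25 for each x (by repeated squaring, reducing mod 25 at every step), the values f(0), f(1), …, f(24) are: 0, 1, 4, 9, 16, 0, 11, 24, 14, 6, 0, 21, 19, 19, 21, 0, 6, 14, 24, 11, 0, 16, 9, 4, 1.
The distinct values are {0, 1, 4, 6, 9, 11, 14, 16, 19, 21, 24}; there are 11 of them.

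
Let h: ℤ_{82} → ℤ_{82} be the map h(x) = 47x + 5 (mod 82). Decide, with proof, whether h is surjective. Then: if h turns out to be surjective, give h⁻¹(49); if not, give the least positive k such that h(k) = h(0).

62

Since gcd(47, 82) = 1, 47 is invertible modulo 82. Euclid's algorithm: 82 = 1·47 + 35, 47 = 1·35 + 12, 35 = 2·12 + 11, 12 = 1·11 + 1; back-substituting gives 1 = 7·47 − 4·82, so 47⁻¹ ≡ 7 (mod 82).
For any y ∈ ℤ_{82}, x = 7(y − 5) mod 82 satisfies h(x) = 47·7(y − 5) + 5 ≡ y (since 47·7 ≡ 1 mod 82). So every y has a preimage.
Therefore h is surjective.
Since h is surjective, we compute h⁻¹(49): solve 47x + 5 ≡ 49 (mod 82), i.e. 47x ≡ 44 (mod 82).
Multiplying by 47⁻¹ = 7 gives x ≡ 7·44 = 308 = 3·82 + 62 ≡ 62 (mod 82).
Check: h(62) = 47·62 + 5 = 2919 = 35·82 + 49 ≡ 49 (mod 82).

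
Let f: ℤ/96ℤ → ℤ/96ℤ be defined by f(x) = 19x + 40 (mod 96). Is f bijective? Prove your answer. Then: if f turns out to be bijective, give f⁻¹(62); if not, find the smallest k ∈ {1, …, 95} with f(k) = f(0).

If f(u) = f(v), then 19u ≡ 19v (mod 96). Because gcd(19, 96) = 1, we may cancel 19 to get u ≡ v (mod 96).
We now compute 19⁻¹ mod 96 explicitly. Euclid's algorithm: 96 = 5·19 + 1; back-substituting gives 1 = 91·19 − 18·96, so 19⁻¹ ≡ 91 (mod 96).
Then y ↦ 91(y − 40) is a two-sided inverse to f, so every y ∈ ℤ/96ℤ has a preimage.
So f is bijective.
Since f is bijective, we compute f⁻¹(62): solve 19x + 40 ≡ 62 (mod 96), i.e. 19x ≡ 22 (mod 96).
Multiplying by 19⁻¹ = 91 gives x ≡ 91·22 = 2002 = 20·96 + 82 ≡ 82 (mod 96).
Check: f(82) = 19·82 + 40 = 1598 = 16·96 + 62 ≡ 62 (mod 96).

82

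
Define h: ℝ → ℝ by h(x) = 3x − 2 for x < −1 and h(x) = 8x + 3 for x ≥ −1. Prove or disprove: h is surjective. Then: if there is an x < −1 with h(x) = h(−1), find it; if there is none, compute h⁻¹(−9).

-7/3

Both pieces are strictly increasing (slopes 3 and 8), so each is injective on its own interval.
The left piece maps (−∞, −1) onto (−∞, −5); the right piece maps [−1, ∞) onto [−5, ∞).
These images together cover ℝ, so h is surjective.
Because the two images are disjoint, no x < −1 has h(x) = h(−1), so we compute h⁻¹(−9): −9 lies in (−∞, −5), so solve 3x − 2 = −9: x = (−9 + 2)/3 = −7/3.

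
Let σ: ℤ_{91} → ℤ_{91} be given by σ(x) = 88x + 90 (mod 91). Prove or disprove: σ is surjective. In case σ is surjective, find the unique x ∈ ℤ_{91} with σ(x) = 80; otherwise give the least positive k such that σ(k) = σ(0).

64

Since gcd(88, 91) = 1, 88 is invertible modulo 91. Euclid's algorithm: 91 = 1·88 + 3, 88 = 29·3 + 1; back-substituting gives 1 = 30·88 − 29·91, so 88⁻¹ ≡ 30 (mod 91).
Then y ↦ 30(y − 90) is a two-sided inverse to σ, so every y ∈ ℤ_{91} has a preimage.
So σ is surjective.
Since σ is surjective, we find σ⁻¹(80): we need 88x ≡ 80 − 90 ≡ 81 (mod 91). Using 88⁻¹ = 30: x ≡ 30·81 = 2430 = 26·91 + 64, so x = 64.
Check: σ(64) = 88·64 + 90 = 5722 = 62·91 + 80 ≡ 80 (mod 91).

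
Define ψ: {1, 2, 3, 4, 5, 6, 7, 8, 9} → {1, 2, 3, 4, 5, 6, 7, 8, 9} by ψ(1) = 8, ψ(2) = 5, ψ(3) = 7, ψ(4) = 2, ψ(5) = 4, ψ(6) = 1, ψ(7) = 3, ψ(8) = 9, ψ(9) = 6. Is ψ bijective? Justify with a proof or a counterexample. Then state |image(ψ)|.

9

The values 8, 5, 7, 2, 4, 1, 3, 9, 6 are a permutation of {1, 2, 3, 4, 5, 6, 7, 8, 9}: each element appears exactly once.
So ψ is injective and surjective, hence bijective.
The image of ψ is {1, 2, 3, 4, 5, 6, 7, 8, 9}, which has 9 elements.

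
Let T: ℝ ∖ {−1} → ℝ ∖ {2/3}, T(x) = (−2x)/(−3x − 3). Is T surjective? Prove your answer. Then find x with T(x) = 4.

For any y ≠ 2/3, solving y(−3x − 3) = −2x for x gives a well-defined x ≠ −1. So T is surjective.
Solving T(x) = 4: cross-multiplying gives −2x = 4(−3x − 3), which rearranges to 10x = −12, so x = −6/5.

-6/5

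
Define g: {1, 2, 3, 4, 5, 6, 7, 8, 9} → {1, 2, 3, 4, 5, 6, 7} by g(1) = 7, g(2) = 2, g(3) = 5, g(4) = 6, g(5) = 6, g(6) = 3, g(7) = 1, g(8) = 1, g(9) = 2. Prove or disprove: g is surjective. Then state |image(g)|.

No element maps to 4, so g is not surjective.
The image of g is {1, 2, 3, 5, 6, 7}, which has 6 elements.

6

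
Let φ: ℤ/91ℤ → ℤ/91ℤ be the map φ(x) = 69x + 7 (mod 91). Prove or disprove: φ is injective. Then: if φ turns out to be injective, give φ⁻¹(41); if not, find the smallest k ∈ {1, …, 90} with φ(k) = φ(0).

15

Suppose φ(x_1) = φ(x_2) in ℤ/91ℤ. Then 69x_1 + 7 ≡ 69x_2 + 7 (mod 91), thus 69(x_1 − x_2) ≡ 0 (mod 91).
Since gcd(69, 91) = 1, 69 is invertible modulo 91, so x_1 − x_2 ≡ 0 (mod 91), i.e. x_1 = x_2.
So φ is injective.
We now compute 69⁻¹ mod 91 explicitly. Euclid's algorithm: 91 = 1·69 + 22, 69 = 3·22 + 3, 22 = 7·3 + 1; back-substituting gives 1 = 62·69 − 47·91, so 69⁻¹ ≡ 62 (mod 91).
Since φ is injective, we find φ⁻¹(41): we need 69x ≡ 41 − 7 ≡ 34 (mod 91). Using 69⁻¹ = 62: x ≡ 62·34 = 2108 = 23·91 + 15, so x = 15.
Check: φ(15) = 69·15 + 7 = 1042 = 11·91 + 41 ≡ 41 (mod 91).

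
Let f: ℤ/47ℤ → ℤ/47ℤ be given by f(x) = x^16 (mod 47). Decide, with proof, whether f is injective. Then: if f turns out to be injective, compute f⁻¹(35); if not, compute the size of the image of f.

f(23): Repeated squaring mod 47: 23^1 ≡ 23, 23^2 ≡ 23² = 529 ≡ 12, 23^4 ≡ 12² = 144 ≡ 3, 23^8 ≡ 3² = 9, 23^16 ≡ 9² = 81 ≡ 34. So 23^16 ≡ 34 (mod 47).
f(24): Repeated squaring mod 47: 24^1 ≡ 24, 24^2 ≡ 24² = 576 ≡ 12, 24^4 ≡ 12² = 144 ≡ 3, 24^8 ≡ 3² = 9, 24^16 ≡ 9² = 81 ≡ 34. So 24^16 ≡ 34 (mod 47).
So f(23) = f(24) = 34 while 23 ≠ 24, so f is not injective.
Since f is not injective, we determine |image(f)|. Computing x^16 mod 47 for each x (by repeated squaring, reducing mod 47 at every step), the values f(0), f(1), …, f(46) are: 0, 1, 18, 32, 42, 17, 12, 21, 4, 37, 24, 3, 28, 6, 2, 27, 25, 16, 8, 36, 9, 14, 7, 34, 34, 7, 14, 9, 36, 8, 16, 25, 27, 2, 6, 28, 3, 24, 37, 4, 21, 12, 17, 42, 32, 18, 1.
The distinct values are {0, 1, 2, 3, 4, 6, 7, 8, 9, 12, 14, 16, 17, 18, 21, 24, 25, 27, 28, 32, 34, 36, 37, 42}; there are 24 of them.

24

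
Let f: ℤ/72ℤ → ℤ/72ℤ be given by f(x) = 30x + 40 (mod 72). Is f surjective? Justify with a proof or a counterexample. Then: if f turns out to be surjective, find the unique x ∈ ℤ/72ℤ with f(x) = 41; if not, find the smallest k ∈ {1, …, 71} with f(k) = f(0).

12

Since gcd(30, 72) = 6, we have 30x ≡ 0 (mod 6) for all x, so f(x) ≡ 4 (mod 6).
But 0 ≢ 4 (mod 6), so 0 ∈ ℤ/72ℤ has no preimage. Hence f is not surjective.
Since f is not surjective, we find the least positive k with f(k) = f(0): this means 30k ≡ 0 (mod 72), i.e. 72 ∣ 30k. Since gcd(30, 72) = 6, dividing through by 6 this holds exactly when 12 ∣ 5k, and as gcd(5, 12) = 1, exactly when 12 ∣ k.
The smallest positive such k is 12.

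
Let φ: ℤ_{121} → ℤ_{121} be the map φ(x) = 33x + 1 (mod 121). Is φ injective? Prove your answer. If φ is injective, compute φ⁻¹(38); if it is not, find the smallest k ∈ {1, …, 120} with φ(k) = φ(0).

11

We have gcd(33, 121) = 11 > 1. Taking s = 0 and t = 11: φ(0) = 1 and φ(11) = 33·11 + 1 = 364 ≡ 1 (mod 121).
So φ(0) = φ(11) while 0 ≠ 11, hence φ is not injective.
Since φ is not injective, we find the least positive k with φ(k) = φ(0): this means 33k ≡ 0 (mod 121), i.e. 121 ∣ 33k. Since gcd(33, 121) = 11, dividing through by 11 this holds exactly when 11 ∣ 3k, and as gcd(3, 11) = 1, exactly when 11 ∣ k.
The smallest positive such k is 11.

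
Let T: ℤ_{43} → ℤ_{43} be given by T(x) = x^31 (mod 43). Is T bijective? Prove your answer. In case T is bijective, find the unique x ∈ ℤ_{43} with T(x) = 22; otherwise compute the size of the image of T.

Since 43 is prime, the nonzero elements of ℤ_{43} form a cyclic group of order 42.
As gcd(31, 42) = 1, raising to the 31st power is a bijection on this group: if a^31 ≡ b^31 then (ab^{−1})^31 = 1, and the only element of order dividing gcd(31, 42) = 1 is 1, so a = b.
With T(0) = 0 this makes T injective on all of ℤ_{43}, hence bijective (finite equal-size domain and codomain). In particular T is bijective.
Since T is bijective, we find the preimage of 22. The inverse of x ↦ x^31 on (ℤ_{43})^× is x ↦ x^19, because 31·19 = 589 = 14·42 + 1 ≡ 1 (mod 42) and x^{42} = 1 for x ≠ 0 (Fermat). So T⁻¹(22) = 22^19 mod 43.
Repeated squaring mod 43: 22^1 ≡ 22, 22^2 ≡ 22² = 484 ≡ 11, 22^4 ≡ 11² = 121 ≡ 35, 22^8 ≡ 35² = 1225 ≡ 21, 22^16 ≡ 21² = 441 ≡ 11. Since 19 = 16 + 2 + 1, 22^19 ≡ 11·11·22: 11·11 = 121 ≡ 35, then 35·22 = 770 ≡ 39. So 22^19 ≡ 39 (mod 43).
Hence T⁻¹(22) = 39.

39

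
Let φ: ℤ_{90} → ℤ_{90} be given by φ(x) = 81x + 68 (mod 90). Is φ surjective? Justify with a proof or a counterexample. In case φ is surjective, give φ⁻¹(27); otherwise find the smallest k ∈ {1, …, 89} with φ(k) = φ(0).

10

Since gcd(81, 90) = 9, we have 81x ≡ 0 (mod 9) for all x, so φ(x) ≡ 5 (mod 9).
But 0 ≢ 5 (mod 9), so 0 ∈ ℤ_{90} has no preimage. Thus φ is not surjective.
Since φ is not surjective, we find the least positive k with φ(k) = φ(0): this means 81k ≡ 0 (mod 90), i.e. 90 ∣ 81k. Since gcd(81, 90) = 9, dividing through by 9 this holds exactly when 10 ∣ 9k, and as gcd(9, 10) = 1, exactly when 10 ∣ k.
The smallest positive such k is 10.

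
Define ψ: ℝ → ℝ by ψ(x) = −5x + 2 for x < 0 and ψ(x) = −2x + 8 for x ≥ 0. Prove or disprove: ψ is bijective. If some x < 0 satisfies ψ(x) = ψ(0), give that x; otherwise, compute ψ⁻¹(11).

Both pieces are strictly decreasing (slopes −5 and −2), so each is injective on its own interval.
The left piece maps (−∞, 0) onto (2, ∞); the right piece maps [0, ∞) onto (−∞, 8].
These images overlap. In particular ψ(0) = 8 (right piece), and solving −5x + 2 = 8 on the left piece gives x = −6/5 < 0.
So ψ(−6/5) = ψ(0) with −6/5 ≠ 0, and ψ is not injective, hence not bijective. This x = −6/5 is the requested value below 0.

-6/5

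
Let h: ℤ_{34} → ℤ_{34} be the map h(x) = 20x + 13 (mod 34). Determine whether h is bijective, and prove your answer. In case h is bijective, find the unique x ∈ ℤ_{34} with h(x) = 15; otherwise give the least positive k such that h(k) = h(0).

17

By definition, h is injective when h(s) = h(t) forces s = t.
We have gcd(20, 34) = 2 > 1. Taking s = 0 and t = 17: h(0) = 13 and h(17) = 20·17 + 13 = 353 ≡ 13 (mod 34).
So h(0) = h(17) while 0 ≠ 17, therefore h is not injective, hence not bijective.
Since h is not bijective, we find the least positive k with h(k) = h(0): this means 20k ≡ 0 (mod 34), i.e. 34 ∣ 20k. Since gcd(20, 34) = 2, dividing through by 2 this holds exactly when 17 ∣ 10k, and as gcd(10, 17) = 1, exactly when 17 ∣ k.
The smallest positive such k is 17.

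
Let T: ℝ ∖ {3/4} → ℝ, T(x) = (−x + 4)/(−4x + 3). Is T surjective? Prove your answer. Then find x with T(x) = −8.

28/33

If T(x) = 1/4, cross-multiplying gives −4(−x + 4) = −1(−4x + 3), which simplifies to −16 = −3 — false.  So 1/4 has no preimage and T is not surjective.
Solving T(x) = −8: cross-multiplying gives −x + 4 = −8(−4x + 3), which rearranges to −33x = −28, so x = 28/33.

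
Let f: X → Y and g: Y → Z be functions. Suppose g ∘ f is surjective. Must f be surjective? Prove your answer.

not surjective

No. Take X = {1, 2}, Y = {1, 2, 3}, Z = {1}, f(a) = 1 for every a ∈ X, and g(b) = 1 for every b ∈ Y.
Then g ∘ f is surjective onto {1}, but 3 ∈ Y has no preimage under f, so f is not surjective.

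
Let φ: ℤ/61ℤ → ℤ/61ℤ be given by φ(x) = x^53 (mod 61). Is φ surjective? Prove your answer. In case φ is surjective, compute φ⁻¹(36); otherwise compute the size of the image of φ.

46

Since 61 is prime, the nonzero elements of ℤ/61ℤ form a cyclic group of order 60.
As gcd(53, 60) = 1, raising to the 53rd power is a bijection on this group: if a^53 ≡ b^53 then (ab^{−1})^53 = 1, and the only element of order dividing gcd(53, 60) = 1 is 1, so a = b.
With φ(0) = 0 this makes φ injective on all of ℤ/61ℤ, hence bijective (finite equal-size domain and codomain). In particular φ is surjective.
Since φ is surjective, we find the preimage of 36. The inverse of x ↦ x^53 on (ℤ/61ℤ)^× is x ↦ x^17, because 53·17 = 901 = 15·60 + 1 ≡ 1 (mod 60) and x^{60} = 1 for x ≠ 0 (Fermat). So φ⁻¹(36) = 36^17 mod 61.
Repeated squaring mod 61: 36^1 ≡ 36, 36^2 ≡ 36² = 1296 ≡ 15, 36^4 ≡ 15² = 225 ≡ 42, 36^8 ≡ 42² = 1764 ≡ 56, 36^16 ≡ 56² = 3136 ≡ 25. Since 17 = 16 + 1, 36^17 ≡ 25·36: 25·36 = 900 ≡ 46. So 36^17 ≡ 46 (mod 61).
Hence φ⁻¹(36) = 46.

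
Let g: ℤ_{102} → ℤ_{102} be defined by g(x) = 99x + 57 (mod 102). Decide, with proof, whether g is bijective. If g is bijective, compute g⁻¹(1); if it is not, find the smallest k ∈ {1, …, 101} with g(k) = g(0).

We have gcd(99, 102) = 3 > 1. Taking a = 0 and b = 34: g(0) = 57 and g(34) = 99·34 + 57 = 3423 ≡ 57 (mod 102).
So g(0) = g(34) while 0 ≠ 34, hence g is not injective, hence not bijective.
Since g is not bijective, we find the least positive k with g(k) = g(0): this means 99k ≡ 0 (mod 102), i.e. 102 ∣ 99k. Since gcd(99, 102) = 3, dividing through by 3 this holds exactly when 34 ∣ 33k, and as gcd(33, 34) = 1, exactly when 34 ∣ k.
The smallest positive such k is 34.

34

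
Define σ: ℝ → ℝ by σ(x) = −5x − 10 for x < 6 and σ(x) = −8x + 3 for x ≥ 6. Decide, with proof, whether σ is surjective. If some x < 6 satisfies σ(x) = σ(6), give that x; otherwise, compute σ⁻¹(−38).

Both pieces are strictly decreasing (slopes −5 and −8), so each is injective on its own interval.
The left piece maps (−∞, 6) onto (−40, ∞); the right piece maps [6, ∞) onto (−∞, −45].
The union (−40, ∞) ∪ (−∞, −45] omits the interval between −40 and −45; in particular −40 has no preimage. So σ is not surjective.
Because the two images are disjoint, no x < 6 has σ(x) = σ(6), so we compute σ⁻¹(−38): −38 lies in (−40, ∞), so solve −5x − 10 = −38: x = (−38 + 10)/(−5) = 28/5.

28/5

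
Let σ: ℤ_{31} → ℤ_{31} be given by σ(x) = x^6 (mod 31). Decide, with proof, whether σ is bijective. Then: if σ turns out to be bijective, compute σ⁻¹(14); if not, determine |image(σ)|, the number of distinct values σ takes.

σ(1) = 1^6 = 1.
σ(5): Repeated squaring mod 31: 5^1 ≡ 5, 5^2 ≡ 5² = 25, 5^4 ≡ 25² = 625 ≡ 5. Since 6 = 4 + 2, 5^6 ≡ 5·25: 5·25 = 125 ≡ 1. So 5^6 ≡ 1 (mod 31).
So σ(1) = σ(5) = 1 while 1 ≠ 5, hence σ is not injective, hence not bijective.
Since σ is not bijective, we determine |image(σ)|. Computing x^6 mod 31 for each x (by repeated squaring, reducing mod 31 at every step), the values σ(0), σ(1), …, σ(30) are: 0, 1, 2, 16, 4, 1, 1, 4, 8, 8, 2, 4, 2, 16, 8, 16, 16, 8, 16, 2, 4, 2, 8, 8, 4, 1, 1, 4, 16, 2, 1.
The distinct values are {0, 1, 2, 4, 8, 16}; there are 6 of them.

6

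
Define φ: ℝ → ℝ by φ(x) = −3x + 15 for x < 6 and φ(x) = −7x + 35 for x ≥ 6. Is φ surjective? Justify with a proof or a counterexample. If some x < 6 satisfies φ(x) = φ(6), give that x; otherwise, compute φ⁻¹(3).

4

Both pieces are strictly decreasing (slopes −3 and −7), so each is injective on its own interval.
The left piece maps (−∞, 6) onto (−3, ∞); the right piece maps [6, ∞) onto (−∞, −7].
The union (−3, ∞) ∪ (−∞, −7] omits the interval between −3 and −7; in particular −3 has no preimage. So φ is not surjective.
Because the two images are disjoint, no x < 6 has φ(x) = φ(6), so we compute φ⁻¹(3): 3 lies in (−3, ∞), so solve −3x + 15 = 3: x = (3 − 15)/(−3) = 4.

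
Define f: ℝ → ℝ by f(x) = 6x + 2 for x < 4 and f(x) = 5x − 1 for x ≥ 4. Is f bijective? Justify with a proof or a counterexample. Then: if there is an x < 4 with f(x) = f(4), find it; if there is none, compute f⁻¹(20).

17/6

Both pieces are strictly increasing (slopes 6 and 5), so each is injective on its own interval.
The left piece maps (−∞, 4) onto (−∞, 26); the right piece maps [4, ∞) onto [19, ∞).
These images overlap. In particular f(4) = 19 (right piece), and solving 6x + 2 = 19 on the left piece gives x = 17/6 < 4.
So f(17/6) = f(4) with 17/6 ≠ 4, and f is not injective, hence not bijective. This x = 17/6 is the requested value below 4.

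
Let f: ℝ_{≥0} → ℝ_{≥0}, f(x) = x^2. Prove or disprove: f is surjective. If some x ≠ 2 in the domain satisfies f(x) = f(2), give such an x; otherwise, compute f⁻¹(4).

For any y ∈ ℝ_{≥0}, x = y^{1/2} ∈ ℝ_{≥0} gives f(x) = y, so f is surjective.
Since x ↦ x^2 is strictly increasing on ℝ_{≥0}, it is injective there, so no x ≠ 2 in the domain has f(x) = f(2). We therefore compute f⁻¹(4) = 4^{1/2} = 2 (indeed 2^2 = 4).

2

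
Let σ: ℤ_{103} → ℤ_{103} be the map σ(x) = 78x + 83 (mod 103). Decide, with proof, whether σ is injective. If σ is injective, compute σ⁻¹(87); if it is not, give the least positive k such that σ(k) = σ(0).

74

Recall: σ is injective if σ(a) = σ(b) implies a = b.
Suppose σ(a) = σ(b) in ℤ_{103}. Then 78a + 83 ≡ 78b + 83 (mod 103), hence 78(a − b) ≡ 0 (mod 103).
Since gcd(78, 103) = 1, 78 is invertible modulo 103, thus a − b ≡ 0 (mod 103), i.e. a = b.
So σ is injective.
We now compute 78⁻¹ mod 103 explicitly. Euclid's algorithm: 103 = 1·78 + 25, 78 = 3·25 + 3, 25 = 8·3 + 1; back-substituting gives 1 = 70·78 − 53·103, so 78⁻¹ ≡ 70 (mod 103).
Since σ is injective, we find σ⁻¹(87): we need 78x ≡ 87 − 83 ≡ 4 (mod 103). Using 78⁻¹ = 70: x ≡ 70·4 = 280 = 2·103 + 74, so x = 74.
Check: σ(74) = 78·74 + 83 = 5855 = 56·103 + 87 ≡ 87 (mod 103).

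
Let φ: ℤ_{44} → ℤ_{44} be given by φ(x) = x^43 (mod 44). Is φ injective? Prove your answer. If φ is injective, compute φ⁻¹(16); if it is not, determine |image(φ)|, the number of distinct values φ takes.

33

φ(0) = 0^43 = 0.
φ(22): Repeated squaring mod 44: 22^1 ≡ 22, 22^2 ≡ 22² = 484 ≡ 0, 22^4 ≡ 0² = 0, 22^8 ≡ 0² = 0, 22^16 ≡ 0² = 0, 22^32 ≡ 0² = 0. Since 43 = 32 + 8 + 2 + 1, 22^43 ≡ 0·0·0·22: 0·0 = 0, then 0·0 = 0, then 0·22 = 0. So 22^43 ≡ 0 (mod 44).
So φ(0) = φ(22) = 0 while 0 ≠ 22, hence φ is not injective.
Since φ is not injective, we determine |image(φ)|. Computing x^43 mod 44 for each x (by repeated squaring, reducing mod 44 at every step), the values φ(0), φ(1), …, φ(43) are: 0, 1, 8, 27, 20, 37, 40, 35, 28, 25, 32, 11, 12, 41, 16, 31, 4, 29, 24, 39, 36, 21, 0, 23, 8, 5, 20, 15, 40, 13, 28, 3, 32, 33, 12, 19, 16, 9, 4, 7, 24, 17, 36, 43.
The distinct values are {0, 1, 3, 4, 5, 7, 8, 9, 11, 12, 13, 15, 16, 17, 19, 20, 21, 23, 24, 25, 27, 28, 29, 31, 32, 33, 35, 36, 37, 39, 40, 41, 43}; there are 33 of them.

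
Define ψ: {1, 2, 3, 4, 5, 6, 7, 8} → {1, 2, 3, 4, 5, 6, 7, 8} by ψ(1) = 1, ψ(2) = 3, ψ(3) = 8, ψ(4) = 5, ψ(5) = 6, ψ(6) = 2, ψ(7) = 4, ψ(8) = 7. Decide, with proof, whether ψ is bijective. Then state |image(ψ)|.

The values 1, 3, 8, 5, 6, 2, 4, 7 are a permutation of {1, 2, 3, 4, 5, 6, 7, 8}: each element appears exactly once.
So ψ is injective and surjective, hence bijective.
The image of ψ is {1, 2, 3, 4, 5, 6, 7, 8}, which has 8 elements.

8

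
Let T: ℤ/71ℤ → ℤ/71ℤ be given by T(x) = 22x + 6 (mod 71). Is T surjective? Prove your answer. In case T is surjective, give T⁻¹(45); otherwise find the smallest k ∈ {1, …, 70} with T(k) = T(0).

5

Since gcd(22, 71) = 1, 22 is invertible modulo 71. Euclid's algorithm: 71 = 3·22 + 5, 22 = 4·5 + 2, 5 = 2·2 + 1; back-substituting gives 1 = 42·22 − 13·71, so 22⁻¹ ≡ 42 (mod 71).
Then y ↦ 42(y − 6) is a two-sided inverse to T, so every y ∈ ℤ/71ℤ has a preimage.
Thus T is surjective.
Since T is surjective, we compute T⁻¹(45): solve 22x + 6 ≡ 45 (mod 71), i.e. 22x ≡ 39 (mod 71).
Multiplying by 22⁻¹ = 42 gives x ≡ 42·39 = 1638 = 23·71 + 5 ≡ 5 (mod 71).
Check: T(5) = 22·5 + 6 = 116 = 1·71 + 45 ≡ 45 (mod 71).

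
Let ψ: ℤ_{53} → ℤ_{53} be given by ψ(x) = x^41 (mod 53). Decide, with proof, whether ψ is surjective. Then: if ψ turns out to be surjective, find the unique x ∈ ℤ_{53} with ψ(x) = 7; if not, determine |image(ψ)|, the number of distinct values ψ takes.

Since 53 is prime, the nonzero elements of ℤ_{53} form a cyclic group of order 52.
As gcd(41, 52) = 1, raising to the 41st power is a bijection on this group: if u^41 ≡ v^41 then (uv^{−1})^41 = 1, and the only element of order dividing gcd(41, 52) = 1 is 1, so u = v.
With ψ(0) = 0 this makes ψ injective on all of ℤ_{53}, hence bijective (finite equal-size domain and codomain). In particular ψ is surjective.
Since ψ is surjective, we find the preimage of 7. The inverse of x ↦ x^41 on (ℤ_{53})^× is x ↦ x^33, because 41·33 = 1353 = 26·52 + 1 ≡ 1 (mod 52) and x^{52} = 1 for x ≠ 0 (Fermat). So ψ⁻¹(7) = 7^33 mod 53.
Repeated squaring mod 53: 7^1 ≡ 7, 7^2 ≡ 7² = 49, 7^4 ≡ 49² = 2401 ≡ 16, 7^8 ≡ 16² = 256 ≡ 44, 7^16 ≡ 44² = 1936 ≡ 28, 7^32 ≡ 28² = 784 ≡ 42. Since 33 = 32 + 1, 7^33 ≡ 42·7: 42·7 = 294 ≡ 29. So 7^33 ≡ 29 (mod 53).
Hence ψ⁻¹(7) = 29.

29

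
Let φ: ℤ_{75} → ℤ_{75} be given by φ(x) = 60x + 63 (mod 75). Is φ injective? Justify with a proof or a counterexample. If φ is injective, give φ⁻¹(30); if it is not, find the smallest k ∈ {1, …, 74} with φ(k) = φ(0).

We have gcd(60, 75) = 15 > 1. Taking a = 0 and b = 5: φ(0) = 63 and φ(5) = 60·5 + 63 = 363 ≡ 63 (mod 75).
So φ(0) = φ(5) while 0 ≠ 5, therefore φ is not injective.
Since φ is not injective, we find the least positive k with φ(k) = φ(0): this means 60k ≡ 0 (mod 75), i.e. 75 ∣ 60k. Since gcd(60, 75) = 15, dividing through by 15 this holds exactly when 5 ∣ 4k, and as gcd(4, 5) = 1, exactly when 5 ∣ k.
The smallest positive such k is 5.

5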